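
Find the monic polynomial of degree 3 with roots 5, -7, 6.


A monic polynomial with roots 5, -7, 6 is:
p(x) = (x - 5)(x + 7)(x - 6)
After multiplying by (x - 5): x - 5
After multiplying by (x + 7): x^2 + 2x - 35
After multiplying by (x - 6): x^3 - 4x^2 - 47x + 210

x^3 - 4x^2 - 47x + 210


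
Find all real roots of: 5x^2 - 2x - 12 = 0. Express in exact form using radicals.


Using the quadratic formula: x = (-b ± sqrt(b^2 - 4ac)) / (2a)
Here a = 5, b = -2, c = -12
Discriminant = b^2 - 4ac = (-2)^2 - 4(5)(-12) = 4 + 240 = 244
Since discriminant = 244 > 0, there are two real roots.
x = (2 ± 2*sqrt(61)) / 10
Simplifying: x = (1 ± sqrt(61)) / 5
Numerically: x ≈ 1.7620 or x ≈ -1.3620

x = (1 + sqrt(61)) / 5 or x = (1 - sqrt(61)) / 5


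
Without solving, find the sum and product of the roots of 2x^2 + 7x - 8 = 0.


By Vieta's formulas for ax^2 + bx + c = 0:
  Sum of roots = -b/a
  Product of roots = c/a

Here a = 2, b = 7, c = -8
Sum = -(7)/2 = -7/2
Product = -8/2 = -4

Sum = -7/2, Product = -4


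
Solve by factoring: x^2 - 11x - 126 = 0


We need two numbers that multiply to -126 and add to -11.
Those numbers are 7 and -18 (since 7 * (-18) = -126 and 7 + (-18) = -11).
So x^2 - 11x - 126 = (x + 7)(x - 18) = 0
Setting each factor to zero: x = -7 or x = 18

x = -7, x = 18


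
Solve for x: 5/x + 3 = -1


Subtract 3 from both sides: 5/x = -4
Multiply both sides by x: 5 = -4 * x
Divide by -4: x = -5/4

x = -5/4


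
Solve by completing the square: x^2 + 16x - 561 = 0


Start: x^2 + 16x - 561 = 0
Move constant: x^2 + 16x = 561
Half of 16 is 8, squared is 64
Add 64 to both sides: x^2 + 16x + 64 = 625
(x + 8)^2 = 625
x + 8 = ±25
x = -8 + 25 = 17 or x = -8 - 25 = -33

x = -33, x = 17


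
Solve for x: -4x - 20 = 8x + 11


Starting with: -4x - 20 = 8x + 11
Move all x terms to left: (-4 - 8)x = 11 + 20
Simplify: -12x = 31
Divide both sides by -12: x = -31/12

x = -31/12


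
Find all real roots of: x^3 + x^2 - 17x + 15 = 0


Let p(x) = x^3 + x^2 - 17x + 15. By the rational root theorem (leading coefficient 1), any rational root is an integer divisor of 15: try ±1, ±2, ... in turn.
Test x = 1: value = 0 ✓, so (x - 1) is a factor.
Synthetic division by (x - 1): bring down 1; 1(1) + 1 = 2; 2(1) - 17 = -15; (-15)(1) + 15 = 0 → quotient x^2 + 2x - 15, remainder 0.
Solve the quadratic x^2 + 2x - 15 = 0: discriminant = 2^2 - 4(1)(-15) = 4 + 60 = 64.
sqrt(64) = 8, so x = (-2 ± 8)/2: x = 3 or x = -5.

x = -5, x = 1, x = 3


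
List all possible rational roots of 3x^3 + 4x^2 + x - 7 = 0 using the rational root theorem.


Rational root theorem: possible roots are ±p/q where:
  p divides the constant term (-7): p ∈ {1, 7}
  q divides the leading coefficient (3): q ∈ {1, 3}

All possible rational roots: -7, -7/3, -1, -1/3, 1/3, 1, 7/3, 7

-7, -7/3, -1, -1/3, 1/3, 1, 7/3, 7


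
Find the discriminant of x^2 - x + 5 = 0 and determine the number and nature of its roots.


For ax^2 + bx + c = 0, discriminant D = b^2 - 4ac
Here a = 1, b = -1, c = 5
D = (-1)^2 - 4(1)(5) = 1 - 20 = -19

D = -19 < 0
The equation has no real roots (2 complex conjugate roots).

Discriminant = -19, no real roots (2 complex conjugate roots)


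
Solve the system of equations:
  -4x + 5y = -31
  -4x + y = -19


Using Cramer's rule:
Determinant D = (-4)(1) - (-4)(5) = -4 + 20 = 16
Dx = (-31)(1) - (-19)(5) = -31 + 95 = 64
Dy = (-4)(-19) - (-4)(-31) = 76 - 124 = -48
x = Dx/D = 64/16 = 4
y = Dy/D = -48/16 = -3

x = 4, y = -3


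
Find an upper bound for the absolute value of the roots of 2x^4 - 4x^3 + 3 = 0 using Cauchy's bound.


Cauchy's bound: all roots r satisfy |r| <= 1 + max(|a_i/a_n|) for i = 0,...,n-1
where a_n is the leading coefficient.

Coefficients: [2, -4, 0, 0, 3]
Leading coefficient a_n = 2
Ratios |a_i/a_n|: 2, 0, 0, 3/2
Maximum ratio: 2
Cauchy's bound: |r| <= 1 + 2 = 3

Upper bound = 3


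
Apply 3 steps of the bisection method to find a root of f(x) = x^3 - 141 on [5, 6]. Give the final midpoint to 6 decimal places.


f(x) = x^3 - 141
f(5) = -16 < 0
f(6) = 75 > 0

Step 1: midpoint = (5.000000 + 6.000000)/2 = 5.500000
  f(5.500000) = 25.375000
  f(mid) > 0, so root is in [5.000000, 5.500000]

Step 2: midpoint = (5.000000 + 5.500000)/2 = 5.250000
  f(5.250000) = 3.703125
  f(mid) > 0, so root is in [5.000000, 5.250000]

Step 3: midpoint = (5.000000 + 5.250000)/2 = 5.125000
  f(5.125000) = -6.388672
  f(mid) < 0, so root is in [5.125000, 5.250000]

midpoint = 5.125000


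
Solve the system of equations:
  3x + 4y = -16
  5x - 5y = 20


Using Cramer's rule:
Determinant D = (3)(-5) - (5)(4) = -15 - 20 = -35
Dx = (-16)(-5) - (20)(4) = 80 - 80 = 0
Dy = (3)(20) - (5)(-16) = 60 + 80 = 140
x = Dx/D = 0/-35 = 0
y = Dy/D = 140/-35 = -4

x = 0, y = -4


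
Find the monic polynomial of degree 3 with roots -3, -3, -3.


A monic polynomial with roots -3, -3, -3 is:
p(x) = (x + 3)(x + 3)(x + 3)
After multiplying by (x + 3): x + 3
After multiplying by (x + 3): x^2 + 6x + 9
After multiplying by (x + 3): x^3 + 9x^2 + 27x + 27

x^3 + 9x^2 + 27x + 27


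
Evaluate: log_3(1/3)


We need the exponent such that 3^? = 1/3
3^(-1) = 1/3^1 = 1/3
Therefore log_3(1/3) = -1

-1


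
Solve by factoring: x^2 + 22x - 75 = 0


We need two numbers that multiply to -75 and add to 22.
Those numbers are 25 and -3 (since 25 * (-3) = -75 and 25 + (-3) = 22).
So x^2 + 22x - 75 = (x + 25)(x - 3) = 0
Setting each factor to zero: x = -25 or x = 3

x = -25, x = 3


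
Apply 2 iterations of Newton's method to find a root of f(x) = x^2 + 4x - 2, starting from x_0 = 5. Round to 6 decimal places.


Newton's method: x_(n+1) = x_n - f(x_n)/f'(x_n)
f(x) = x^2 + 4x - 2
f'(x) = 2x + 4

Iteration 1:
  f(5.000000) = 43.000000
  f'(5.000000) = 14.000000
  x_1 = 5.000000 - (43.000000)/(14.000000) = 1.928571

Iteration 2:
  f(1.928571) = 9.433673
  f'(1.928571) = 7.857143
  x_2 = 1.928571 - (9.433673)/(7.857143) = 0.727922

x_2 = 0.727922


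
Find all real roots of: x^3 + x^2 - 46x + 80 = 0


Let p(x) = x^3 + x^2 - 46x + 80. By the rational root theorem (leading coefficient 1), any rational root is an integer divisor of 80: try ±1, ±2, ... in turn.
Test x = 1: value = 36 ≠ 0.
Test x = -1: value = 126 ≠ 0.
Test x = 2: value = 0 ✓, so (x - 2) is a factor.
Synthetic division by (x - 2): bring down 1; 1(2) + 1 = 3; 3(2) - 46 = -40; (-40)(2) + 80 = 0 → quotient x^2 + 3x - 40, remainder 0.
Solve the quadratic x^2 + 3x - 40 = 0: discriminant = 3^2 - 4(1)(-40) = 9 + 160 = 169.
sqrt(169) = 13, so x = (-3 ± 13)/2: x = 5 or x = -8.

x = -8, x = 2, x = 5


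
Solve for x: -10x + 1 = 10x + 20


Starting with: -10x + 1 = 10x + 20
Move all x terms to left: (-10 - 10)x = 20 - 1
Simplify: -20x = 19
Divide both sides by -20: x = -19/20

x = -19/20


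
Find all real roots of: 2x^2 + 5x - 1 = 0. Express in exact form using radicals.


Using the quadratic formula: x = (-b ± sqrt(b^2 - 4ac)) / (2a)
Here a = 2, b = 5, c = -1
Discriminant = b^2 - 4ac = 5^2 - 4(2)(-1) = 25 + 8 = 33
Since discriminant = 33 > 0, there are two real roots.
x = (-5 ± sqrt(33)) / 4
Numerically: x ≈ 0.1861 or x ≈ -2.6861

x = (-5 + sqrt(33)) / 4 or x = (-5 - sqrt(33)) / 4


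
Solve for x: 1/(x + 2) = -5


Multiply both sides by (x + 2): 1 = -5(x + 2)
Distribute: 1 = -5x - 10
-5x = 1 + 10 = 11
x = -11/5

x = -11/5


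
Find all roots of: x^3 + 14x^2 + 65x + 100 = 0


Let p(x) = x^3 + 14x^2 + 65x + 100. By the rational root theorem (leading coefficient 1), any rational root is an integer divisor of 100: try ±1, ±2, ... in turn.
Test x = 1: value = 180 ≠ 0.
Test x = -1: value = 48 ≠ 0.
Test x = 2: value = 294 ≠ 0.
Test x = -2: value = 18 ≠ 0.
Test x = 4: value = 648 ≠ 0.
Test x = -4: value = 0 ✓, so (x + 4) is a factor.
Synthetic division by (x + 4): bring down 1; 1(-4) + 14 = 10; 10(-4) + 65 = 25; 25(-4) + 100 = 0 → quotient x^2 + 10x + 25, remainder 0.
Solve the quadratic x^2 + 10x + 25 = 0: discriminant = 10^2 - 4(1)(25) = 100 - 100 = 0.
Discriminant = 0, so a double root: x = -10/2 = -5.
Collecting all roots found:

x = -5 (multiplicity 2), x = -4


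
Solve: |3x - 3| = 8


An absolute value equation |expr| = 8 gives two cases:
Case 1: 3x - 3 = 8
  3x = 11, so x = 11/3
Case 2: 3x - 3 = -8
  3x = -5, so x = -5/3

x = -5/3, x = 11/3


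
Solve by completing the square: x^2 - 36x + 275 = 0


Start: x^2 - 36x + 275 = 0
Move constant: x^2 - 36x = -275
Half of -36 is -18, squared is 324
Add 324 to both sides: x^2 - 36x + 324 = 49
(x - 18)^2 = 49
x - 18 = ±7
x = 18 + 7 = 25 or x = 18 - 7 = 11

x = 11, x = 25


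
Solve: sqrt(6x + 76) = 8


Square both sides: 6x + 76 = 8^2 = 64
6x = 64 - 76 = -12
x = -2
Check: sqrt(6*(-2) + 76) = sqrt(64) = 8 ✓

x = -2


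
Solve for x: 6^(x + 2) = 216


Express both sides with the same base.
216 = 6^3
Since the bases match, equate exponents: x + 2 = 3
So x = 3 - (2) = 1

x = 1


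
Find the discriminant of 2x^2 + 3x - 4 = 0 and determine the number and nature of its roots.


For ax^2 + bx + c = 0, discriminant D = b^2 - 4ac
Here a = 2, b = 3, c = -4
D = (3)^2 - 4(2)(-4) = 9 + 32 = 41

D = 41 > 0 but not a perfect square
The equation has 2 distinct real irrational roots.

Discriminant = 41, 2 distinct real irrational roots


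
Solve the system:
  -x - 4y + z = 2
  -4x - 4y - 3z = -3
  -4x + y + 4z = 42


Using Cramer's rule. Expand each determinant along the first row.
D  = (-1)*[(-4)*4 - (-3)*1] - (-4)*[(-4)*4 - (-3)*(-4)] + 1*[(-4)*1 - (-4)*(-4)]
  = (-1)*(-13) - (-4)*(-28) + 1*(-20) = -119
Dx = 2*[(-4)*4 - (-3)*1] - (-4)*[(-3)*4 - (-3)*42] + 1*[(-3)*1 - (-4)*42]
  = 2*(-13) - (-4)*(114) + 1*(165) = 595
Dy = (-1)*[(-3)*4 - (-3)*42] - 2*[(-4)*4 - (-3)*(-4)] + 1*[(-4)*42 - (-3)*(-4)]
  = (-1)*(114) - 2*(-28) + 1*(-180) = -238
Dz = (-1)*[(-4)*42 - (-3)*1] - (-4)*[(-4)*42 - (-3)*(-4)] + 2*[(-4)*1 - (-4)*(-4)]
  = (-1)*(-165) - (-4)*(-180) + 2*(-20) = -595
x = Dx/D = 595/-119 = -5, y = Dy/D = -238/-119 = 2, z = Dz/D = -595/-119 = 5
Check eq1: (-1)(-5) + (-4)(2) + (1)(5) = 2 = 2 ✓
Check eq2: (-4)(-5) + (-4)(2) + (-3)(5) = -3 = -3 ✓
Check eq3: (-4)(-5) + (1)(2) + (4)(5) = 42 = 42 ✓

x = -5, y = 2, z = 5


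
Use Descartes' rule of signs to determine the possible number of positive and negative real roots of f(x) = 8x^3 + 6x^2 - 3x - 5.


Descartes' rule of signs:

For positive roots, count sign changes in f(x) = 8x^3 + 6x^2 - 3x - 5:
Signs of coefficients: +, +, -, -
Number of sign changes: 1
Possible positive real roots: 1

For negative roots, examine f(-x) = -8x^3 + 6x^2 + 3x - 5:
Signs of coefficients: -, +, +, -
Number of sign changes: 2
Possible negative real roots: 2, 0

Positive roots: 1; Negative roots: 2 or 0


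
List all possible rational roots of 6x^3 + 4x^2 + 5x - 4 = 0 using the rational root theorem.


Rational root theorem: possible roots are ±p/q where:
  p divides the constant term (-4): p ∈ {1, 2, 4}
  q divides the leading coefficient (6): q ∈ {1, 2, 3, 6}

All possible rational roots: -4, -2, -4/3, -1, -2/3, -1/2, -1/3, -1/6, 1/6, 1/3, 1/2, 2/3, 1, 4/3, 2, 4

-4, -2, -4/3, -1, -2/3, -1/2, -1/3, -1/6, 1/6, 1/3, 1/2, 2/3, 1, 4/3, 2, 4


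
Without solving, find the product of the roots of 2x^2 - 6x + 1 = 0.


By Vieta's formulas for ax^2 + bx + c = 0:
  Sum of roots = -b/a
  Product of roots = c/a

Here a = 2, b = -6, c = 1
Sum = -(-6)/2 = 3
Product = 1/2 = 1/2

Product = 1/2


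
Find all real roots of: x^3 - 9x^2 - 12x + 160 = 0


Let p(x) = x^3 - 9x^2 - 12x + 160. By the rational root theorem (leading coefficient 1), any rational root is an integer divisor of 160: try ±1, ±2, ... in turn.
Test x = 1: value = 140 ≠ 0.
Test x = -1: value = 162 ≠ 0.
Test x = 2: value = 108 ≠ 0.
Test x = -2: value = 140 ≠ 0.
Test x = 4: value = 32 ≠ 0.
Test x = -4: value = 0 ✓, so (x + 4) is a factor.
Synthetic division by (x + 4): bring down 1; 1(-4) - 9 = -13; (-13)(-4) - 12 = 40; 40(-4) + 160 = 0 → quotient x^2 - 13x + 40, remainder 0.
Solve the quadratic x^2 - 13x + 40 = 0: discriminant = (-13)^2 - 4(1)(40) = 169 - 160 = 9.
sqrt(9) = 3, so x = (13 ± 3)/2: x = 8 or x = 5.

x = -4, x = 5, x = 8


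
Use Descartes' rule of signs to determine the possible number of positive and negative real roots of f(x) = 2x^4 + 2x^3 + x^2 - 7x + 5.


Descartes' rule of signs:

For positive roots, count sign changes in f(x) = 2x^4 + 2x^3 + x^2 - 7x + 5:
Signs of coefficients: +, +, +, -, +
Number of sign changes: 2
Possible positive real roots: 2, 0

For negative roots, examine f(-x) = 2x^4 - 2x^3 + x^2 + 7x + 5:
Signs of coefficients: +, -, +, +, +
Number of sign changes: 2
Possible negative real roots: 2, 0

Positive roots: 2 or 0; Negative roots: 2 or 0


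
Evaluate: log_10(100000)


We need the exponent such that 10^? = 100000
10^5 = 100000
Therefore log_10(100000) = 5

5


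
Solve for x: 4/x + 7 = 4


Subtract 7 from both sides: 4/x = -3
Multiply both sides by x: 4 = -3 * x
Divide by -3: x = -4/3

x = -4/3


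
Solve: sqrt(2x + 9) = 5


Square both sides: 2x + 9 = 5^2 = 25
2x = 25 - 9 = 16
x = 8
Check: sqrt(2*8 + 9) = sqrt(25) = 5 ✓

x = 8


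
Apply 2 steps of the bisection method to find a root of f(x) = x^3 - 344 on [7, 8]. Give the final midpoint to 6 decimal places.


f(x) = x^3 - 344
f(7) = -1 < 0
f(8) = 168 > 0

Step 1: midpoint = (7.000000 + 8.000000)/2 = 7.500000
  f(7.500000) = 77.875000
  f(mid) > 0, so root is in [7.000000, 7.500000]

Step 2: midpoint = (7.000000 + 7.500000)/2 = 7.250000
  f(7.250000) = 37.078125
  f(mid) > 0, so root is in [7.000000, 7.250000]

midpoint = 7.250000


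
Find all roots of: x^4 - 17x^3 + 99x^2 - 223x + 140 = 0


Let p(x) = x^4 - 17x^3 + 99x^2 - 223x + 140. By the rational root theorem (leading coefficient 1), any rational root is an integer divisor of 140: try ±1, ±2, ... in turn.
Test x = 1: value = 0 ✓, so (x - 1) is a factor.
Synthetic division by (x - 1): bring down 1; 1(1) - 17 = -16; (-16)(1) + 99 = 83; 83(1) - 223 = -140; (-140)(1) + 140 = 0 → quotient x^3 - 16x^2 + 83x - 140, remainder 0.
Continue with the quotient x^3 - 16x^2 + 83x - 140 (candidates must divide 140; re-test x = 1 first in case it repeats).
Test x = 1: value = -72 ≠ 0.
Test x = -1: value = -240 ≠ 0.
Test x = 2: value = -30 ≠ 0.
Test x = -2: value = -378 ≠ 0.
Test x = 4: value = 0 ✓, so (x - 4) is a factor.
Synthetic division by (x - 4): bring down 1; 1(4) - 16 = -12; (-12)(4) + 83 = 35; 35(4) - 140 = 0 → quotient x^2 - 12x + 35, remainder 0.
Solve the quadratic x^2 - 12x + 35 = 0: discriminant = (-12)^2 - 4(1)(35) = 144 - 140 = 4.
sqrt(4) = 2, so x = (12 ± 2)/2: x = 7 or x = 5.
Collecting all roots found:

x = 1, x = 4, x = 5, x = 7


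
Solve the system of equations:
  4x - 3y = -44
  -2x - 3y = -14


Using Cramer's rule:
Determinant D = (4)(-3) - (-2)(-3) = -12 - 6 = -18
Dx = (-44)(-3) - (-14)(-3) = 132 - 42 = 90
Dy = (4)(-14) - (-2)(-44) = -56 - 88 = -144
x = Dx/D = 90/-18 = -5
y = Dy/D = -144/-18 = 8

x = -5, y = 8


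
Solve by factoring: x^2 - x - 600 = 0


We need two numbers that multiply to -600 and add to -1.
Those numbers are 24 and -25 (since 24 * (-25) = -600 and 24 + (-25) = -1).
So x^2 - x - 600 = (x + 24)(x - 25) = 0
Setting each factor to zero: x = -24 or x = 25

x = -24, x = 25


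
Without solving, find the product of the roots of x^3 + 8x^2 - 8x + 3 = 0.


By Vieta's formulas for x^3 + bx^2 + cx + d = 0:
  r1 + r2 + r3 = -b/a = -8
  r1*r2 + r1*r3 + r2*r3 = c/a = -8
  r1*r2*r3 = -d/a = -3


Product = -3


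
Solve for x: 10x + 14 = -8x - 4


Starting with: 10x + 14 = -8x - 4
Move all x terms to left: (10 + 8)x = -4 - 14
Simplify: 18x = -18
Divide both sides by 18: x = -1

x = -1


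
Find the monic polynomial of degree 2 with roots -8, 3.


A monic polynomial with roots -8, 3 is:
p(x) = (x + 8)(x - 3)
After multiplying by (x + 8): x + 8
After multiplying by (x - 3): x^2 + 5x - 24

x^2 + 5x - 24


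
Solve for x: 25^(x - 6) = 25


Express both sides with the same base.
25 = 25^1
Since the bases match, equate exponents: x - 6 = 1
So x = 1 - (-6) = 7

x = 7


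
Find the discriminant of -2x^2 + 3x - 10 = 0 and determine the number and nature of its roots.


For ax^2 + bx + c = 0, discriminant D = b^2 - 4ac
Here a = -2, b = 3, c = -10
D = (3)^2 - 4(-2)(-10) = 9 - 80 = -71

D = -71 < 0
The equation has no real roots (2 complex conjugate roots).

Discriminant = -71, no real roots (2 complex conjugate roots)


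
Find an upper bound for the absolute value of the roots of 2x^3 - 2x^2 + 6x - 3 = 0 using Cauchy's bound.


Cauchy's bound: all roots r satisfy |r| <= 1 + max(|a_i/a_n|) for i = 0,...,n-1
where a_n is the leading coefficient.

Coefficients: [2, -2, 6, -3]
Leading coefficient a_n = 2
Ratios |a_i/a_n|: 1, 3, 3/2
Maximum ratio: 3
Cauchy's bound: |r| <= 1 + 3 = 4

Upper bound = 4


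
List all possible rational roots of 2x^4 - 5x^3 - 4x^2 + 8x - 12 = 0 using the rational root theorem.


Rational root theorem: possible roots are ±p/q where:
  p divides the constant term (-12): p ∈ {1, 2, 3, 4, 6, 12}
  q divides the leading coefficient (2): q ∈ {1, 2}

All possible rational roots: -12, -6, -4, -3, -2, -3/2, -1, -1/2, 1/2, 1, 3/2, 2, 3, 4, 6, 12

-12, -6, -4, -3, -2, -3/2, -1, -1/2, 1/2, 1, 3/2, 2, 3, 4, 6, 12


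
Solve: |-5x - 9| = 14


An absolute value equation |expr| = 14 gives two cases:
Case 1: -5x - 9 = 14
  -5x = 23, so x = -23/5
Case 2: -5x - 9 = -14
  -5x = -5, so x = 1

x = -23/5, x = 1


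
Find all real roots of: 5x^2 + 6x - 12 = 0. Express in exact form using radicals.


Using the quadratic formula: x = (-b ± sqrt(b^2 - 4ac)) / (2a)
Here a = 5, b = 6, c = -12
Discriminant = b^2 - 4ac = 6^2 - 4(5)(-12) = 36 + 240 = 276
Since discriminant = 276 > 0, there are two real roots.
x = (-6 ± 2*sqrt(69)) / 10
Simplifying: x = (-3 ± sqrt(69)) / 5
Numerically: x ≈ 1.0613 or x ≈ -2.2613

x = (-3 + sqrt(69)) / 5 or x = (-3 - sqrt(69)) / 5


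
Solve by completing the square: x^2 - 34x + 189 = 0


Start: x^2 - 34x + 189 = 0
Move constant: x^2 - 34x = -189
Half of -34 is -17, squared is 289
Add 289 to both sides: x^2 - 34x + 289 = 100
(x - 17)^2 = 100
x - 17 = ±10
x = 17 + 10 = 27 or x = 17 - 10 = 7

x = 7, x = 27


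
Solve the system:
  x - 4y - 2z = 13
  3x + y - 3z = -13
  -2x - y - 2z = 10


Using Cramer's rule. Expand each determinant along the first row.
D  = 1*[1*(-2) - (-3)*(-1)] - (-4)*[3*(-2) - (-3)*(-2)] + (-2)*[3*(-1) - 1*(-2)]
  = 1*(-5) - (-4)*(-12) + (-2)*(-1) = -51
Dx = 13*[1*(-2) - (-3)*(-1)] - (-4)*[(-13)*(-2) - (-3)*10] + (-2)*[(-13)*(-1) - 1*10]
  = 13*(-5) - (-4)*(56) + (-2)*(3) = 153
Dy = 1*[(-13)*(-2) - (-3)*10] - 13*[3*(-2) - (-3)*(-2)] + (-2)*[3*10 - (-13)*(-2)]
  = 1*(56) - 13*(-12) + (-2)*(4) = 204
Dz = 1*[1*10 - (-13)*(-1)] - (-4)*[3*10 - (-13)*(-2)] + 13*[3*(-1) - 1*(-2)]
  = 1*(-3) - (-4)*(4) + 13*(-1) = 0
x = Dx/D = 153/-51 = -3, y = Dy/D = 204/-51 = -4, z = Dz/D = 0/-51 = 0
Check eq1: (1)(-3) + (-4)(-4) + (-2)(0) = 13 = 13 ✓
Check eq2: (3)(-3) + (1)(-4) + (-3)(0) = -13 = -13 ✓
Check eq3: (-2)(-3) + (-1)(-4) + (-2)(0) = 10 = 10 ✓

x = -3, y = -4, z = 0


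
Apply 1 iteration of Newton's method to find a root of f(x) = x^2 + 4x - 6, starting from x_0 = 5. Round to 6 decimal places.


Newton's method: x_(n+1) = x_n - f(x_n)/f'(x_n)
f(x) = x^2 + 4x - 6
f'(x) = 2x + 4

Iteration 1:
  f(5.000000) = 39.000000
  f'(5.000000) = 14.000000
  x_1 = 5.000000 - (39.000000)/(14.000000) = 2.214286

x_1 = 2.214286


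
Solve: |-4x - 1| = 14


An absolute value equation |expr| = 14 gives two cases:
Case 1: -4x - 1 = 14
  -4x = 15, so x = -15/4
Case 2: -4x - 1 = -14
  -4x = -13, so x = 13/4

x = -15/4, x = 13/4


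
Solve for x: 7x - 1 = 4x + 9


Starting with: 7x - 1 = 4x + 9
Move all x terms to left: (7 - 4)x = 9 + 1
Simplify: 3x = 10
Divide both sides by 3: x = 10/3

x = 10/3


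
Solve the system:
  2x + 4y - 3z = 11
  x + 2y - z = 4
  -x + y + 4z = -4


Using Cramer's rule. Expand each determinant along the first row.
D  = 2*[2*4 - (-1)*1] - 4*[1*4 - (-1)*(-1)] + (-3)*[1*1 - 2*(-1)]
  = 2*(9) - 4*(3) + (-3)*(3) = -3
Dx = 11*[2*4 - (-1)*1] - 4*[4*4 - (-1)*(-4)] + (-3)*[4*1 - 2*(-4)]
  = 11*(9) - 4*(12) + (-3)*(12) = 15
Dy = 2*[4*4 - (-1)*(-4)] - 11*[1*4 - (-1)*(-1)] + (-3)*[1*(-4) - 4*(-1)]
  = 2*(12) - 11*(3) + (-3)*(0) = -9
Dz = 2*[2*(-4) - 4*1] - 4*[1*(-4) - 4*(-1)] + 11*[1*1 - 2*(-1)]
  = 2*(-12) - 4*(0) + 11*(3) = 9
x = Dx/D = 15/-3 = -5, y = Dy/D = -9/-3 = 3, z = Dz/D = 9/-3 = -3
Check eq1: (2)(-5) + (4)(3) + (-3)(-3) = 11 = 11 ✓
Check eq2: (1)(-5) + (2)(3) + (-1)(-3) = 4 = 4 ✓
Check eq3: (-1)(-5) + (1)(3) + (4)(-3) = -4 = -4 ✓

x = -5, y = 3, z = -3


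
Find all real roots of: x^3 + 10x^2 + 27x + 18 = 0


Let p(x) = x^3 + 10x^2 + 27x + 18. By the rational root theorem (leading coefficient 1), any rational root is an integer divisor of 18: try ±1, ±2, ... in turn.
Test x = 1: value = 56 ≠ 0.
Test x = -1: value = 0 ✓, so (x + 1) is a factor.
Synthetic division by (x + 1): bring down 1; 1(-1) + 10 = 9; 9(-1) + 27 = 18; 18(-1) + 18 = 0 → quotient x^2 + 9x + 18, remainder 0.
Solve the quadratic x^2 + 9x + 18 = 0: discriminant = 9^2 - 4(1)(18) = 81 - 72 = 9.
sqrt(9) = 3, so x = (-9 ± 3)/2: x = -3 or x = -6.

x = -6, x = -3, x = -1


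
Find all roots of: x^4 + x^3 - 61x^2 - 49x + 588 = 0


Let p(x) = x^4 + x^3 - 61x^2 - 49x + 588. By the rational root theorem (leading coefficient 1), any rational root is an integer divisor of 588: try ±1, ±2, ... in turn.
Test x = 1: value = 480 ≠ 0.
Test x = -1: value = 576 ≠ 0.
Test x = 2: value = 270 ≠ 0.
Test x = -2: value = 450 ≠ 0.
Test x = 3: value = 0 ✓, so (x - 3) is a factor.
Synthetic division by (x - 3): bring down 1; 1(3) + 1 = 4; 4(3) - 61 = -49; (-49)(3) - 49 = -196; (-196)(3) + 588 = 0 → quotient x^3 + 4x^2 - 49x - 196, remainder 0.
Continue with the quotient x^3 + 4x^2 - 49x - 196 (candidates must divide 196).
Test x = 4: value = -264 ≠ 0.
Test x = -4: value = 0 ✓, so (x + 4) is a factor.
Synthetic division by (x + 4): bring down 1; 1(-4) + 4 = 0; 0(-4) - 49 = -49; (-49)(-4) - 196 = 0 → quotient x^2 - 49, remainder 0.
Solve the quadratic x^2 - 49 = 0: discriminant = 0^2 - 4(1)(-49) = 0 + 196 = 196.
sqrt(196) = 14, so x = (0 ± 14)/2: x = 7 or x = -7.
Collecting all roots found:

x = -7, x = -4, x = 3, x = 7


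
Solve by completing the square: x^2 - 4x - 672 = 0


Start: x^2 - 4x - 672 = 0
Move constant: x^2 - 4x = 672
Half of -4 is -2, squared is 4
Add 4 to both sides: x^2 - 4x + 4 = 676
(x - 2)^2 = 676
x - 2 = ±26
x = 2 + 26 = 28 or x = 2 - 26 = -24

x = -24, x = 28


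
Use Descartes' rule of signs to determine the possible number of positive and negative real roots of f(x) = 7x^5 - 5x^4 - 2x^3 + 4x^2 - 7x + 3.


Descartes' rule of signs:

For positive roots, count sign changes in f(x) = 7x^5 - 5x^4 - 2x^3 + 4x^2 - 7x + 3:
Signs of coefficients: +, -, -, +, -, +
Number of sign changes: 4
Possible positive real roots: 4, 2, 0

For negative roots, examine f(-x) = -7x^5 - 5x^4 + 2x^3 + 4x^2 + 7x + 3:
Signs of coefficients: -, -, +, +, +, +
Number of sign changes: 1
Possible negative real roots: 1

Positive roots: 4 or 2 or 0; Negative roots: 1


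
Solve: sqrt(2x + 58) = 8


Square both sides: 2x + 58 = 8^2 = 64
2x = 64 - 58 = 6
x = 3
Check: sqrt(2*3 + 58) = sqrt(64) = 8 ✓

x = 3


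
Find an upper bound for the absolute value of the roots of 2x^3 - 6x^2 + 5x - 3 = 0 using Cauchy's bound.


Cauchy's bound: all roots r satisfy |r| <= 1 + max(|a_i/a_n|) for i = 0,...,n-1
where a_n is the leading coefficient.

Coefficients: [2, -6, 5, -3]
Leading coefficient a_n = 2
Ratios |a_i/a_n|: 3, 5/2, 3/2
Maximum ratio: 3
Cauchy's bound: |r| <= 1 + 3 = 4

Upper bound = 4


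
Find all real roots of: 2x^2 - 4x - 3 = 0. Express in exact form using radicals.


Using the quadratic formula: x = (-b ± sqrt(b^2 - 4ac)) / (2a)
Here a = 2, b = -4, c = -3
Discriminant = b^2 - 4ac = (-4)^2 - 4(2)(-3) = 16 + 24 = 40
Since discriminant = 40 > 0, there are two real roots.
x = (4 ± 2*sqrt(10)) / 4
Simplifying: x = (2 ± sqrt(10)) / 2
Numerically: x ≈ 2.5811 or x ≈ -0.5811

x = (2 + sqrt(10)) / 2 or x = (2 - sqrt(10)) / 2


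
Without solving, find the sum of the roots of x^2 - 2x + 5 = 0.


By Vieta's formulas for ax^2 + bx + c = 0:
  Sum of roots = -b/a
  Product of roots = c/a

Here a = 1, b = -2, c = 5
Sum = -(-2)/1 = 2
Product = 5/1 = 5

Sum = 2


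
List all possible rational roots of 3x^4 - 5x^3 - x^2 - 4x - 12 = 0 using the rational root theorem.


Rational root theorem: possible roots are ±p/q where:
  p divides the constant term (-12): p ∈ {1, 2, 3, 4, 6, 12}
  q divides the leading coefficient (3): q ∈ {1, 3}

All possible rational roots: -12, -6, -4, -3, -2, -4/3, -1, -2/3, -1/3, 1/3, 2/3, 1, 4/3, 2, 3, 4, 6, 12

-12, -6, -4, -3, -2, -4/3, -1, -2/3, -1/3, 1/3, 2/3, 1, 4/3, 2, 3, 4, 6, 12


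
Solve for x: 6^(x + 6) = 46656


Express both sides with the same base.
46656 = 6^6
Since the bases match, equate exponents: x + 6 = 6
So x = 6 - (6) = 0

x = 0


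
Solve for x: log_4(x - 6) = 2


Convert to exponential form: x - 6 = 4^2 = 16
x = 16 + 6 = 22
Check: log_4(22 - 6) = log_4(16) = log_4(16) = 2 ✓

x = 22


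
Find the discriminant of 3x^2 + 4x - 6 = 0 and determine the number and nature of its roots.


For ax^2 + bx + c = 0, discriminant D = b^2 - 4ac
Here a = 3, b = 4, c = -6
D = (4)^2 - 4(3)(-6) = 16 + 72 = 88

D = 88 > 0 but not a perfect square
The equation has 2 distinct real irrational roots.

Discriminant = 88, 2 distinct real irrational roots


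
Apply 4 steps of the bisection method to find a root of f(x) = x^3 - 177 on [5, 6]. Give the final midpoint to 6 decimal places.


f(x) = x^3 - 177
f(5) = -52 < 0
f(6) = 39 > 0

Step 1: midpoint = (5.000000 + 6.000000)/2 = 5.500000
  f(5.500000) = -10.625000
  f(mid) < 0, so root is in [5.500000, 6.000000]

Step 2: midpoint = (5.500000 + 6.000000)/2 = 5.750000
  f(5.750000) = 13.109375
  f(mid) > 0, so root is in [5.500000, 5.750000]

Step 3: midpoint = (5.500000 + 5.750000)/2 = 5.625000
  f(5.625000) = 0.978516
  f(mid) > 0, so root is in [5.500000, 5.625000]

Step 4: midpoint = (5.500000 + 5.625000)/2 = 5.562500
  f(5.562500) = -4.888428
  f(mid) < 0, so root is in [5.562500, 5.625000]

midpoint = 5.562500


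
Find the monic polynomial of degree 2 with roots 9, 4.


A monic polynomial with roots 9, 4 is:
p(x) = (x - 9)(x - 4)
After multiplying by (x - 9): x - 9
After multiplying by (x - 4): x^2 - 13x + 36

x^2 - 13x + 36


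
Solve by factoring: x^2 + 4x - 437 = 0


We need two numbers that multiply to -437 and add to 4.
Those numbers are 23 and -19 (since 23 * (-19) = -437 and 23 + (-19) = 4).
So x^2 + 4x - 437 = (x + 23)(x - 19) = 0
Setting each factor to zero: x = -23 or x = 19

x = -23, x = 19


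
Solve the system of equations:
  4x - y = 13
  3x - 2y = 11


Using Cramer's rule:
Determinant D = (4)(-2) - (3)(-1) = -8 + 3 = -5
Dx = (13)(-2) - (11)(-1) = -26 + 11 = -15
Dy = (4)(11) - (3)(13) = 44 - 39 = 5
x = Dx/D = -15/-5 = 3
y = Dy/D = 5/-5 = -1

x = 3, y = -1


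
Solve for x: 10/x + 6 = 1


Subtract 6 from both sides: 10/x = -5
Multiply both sides by x: 10 = -5 * x
Divide by -5: x = -2

x = -2


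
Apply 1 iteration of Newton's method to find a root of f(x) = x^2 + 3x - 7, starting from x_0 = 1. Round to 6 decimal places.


Newton's method: x_(n+1) = x_n - f(x_n)/f'(x_n)
f(x) = x^2 + 3x - 7
f'(x) = 2x + 3

Iteration 1:
  f(1.000000) = -3.000000
  f'(1.000000) = 5.000000
  x_1 = 1.000000 - (-3.000000)/(5.000000) = 1.600000

x_1 = 1.600000


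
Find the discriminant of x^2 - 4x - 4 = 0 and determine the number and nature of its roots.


For ax^2 + bx + c = 0, discriminant D = b^2 - 4ac
Here a = 1, b = -4, c = -4
D = (-4)^2 - 4(1)(-4) = 16 + 16 = 32

D = 32 > 0 but not a perfect square
The equation has 2 distinct real irrational roots.

Discriminant = 32, 2 distinct real irrational roots


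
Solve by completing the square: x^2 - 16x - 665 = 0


Start: x^2 - 16x - 665 = 0
Move constant: x^2 - 16x = 665
Half of -16 is -8, squared is 64
Add 64 to both sides: x^2 - 16x + 64 = 729
(x - 8)^2 = 729
x - 8 = ±27
x = 8 + 27 = 35 or x = 8 - 27 = -19

x = -19, x = 35


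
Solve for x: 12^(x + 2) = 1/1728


Express both sides with the same base.
1/1728 = 12^(-3)
Since the bases match, equate exponents: x + 2 = -3
So x = -3 - (2) = -5

x = -5


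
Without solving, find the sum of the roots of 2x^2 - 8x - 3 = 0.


By Vieta's formulas for ax^2 + bx + c = 0:
  Sum of roots = -b/a
  Product of roots = c/a

Here a = 2, b = -8, c = -3
Sum = -(-8)/2 = 4
Product = -3/2 = -3/2

Sum = 4


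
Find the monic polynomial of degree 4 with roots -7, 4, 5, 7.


A monic polynomial with roots -7, 4, 5, 7 is:
p(x) = (x + 7)(x - 4)(x - 5)(x - 7)
After multiplying by (x + 7): x + 7
After multiplying by (x - 4): x^2 + 3x - 28
After multiplying by (x - 5): x^3 - 2x^2 - 43x + 140
After multiplying by (x - 7): x^4 - 9x^3 - 29x^2 + 441x - 980

x^4 - 9x^3 - 29x^2 + 441x - 980


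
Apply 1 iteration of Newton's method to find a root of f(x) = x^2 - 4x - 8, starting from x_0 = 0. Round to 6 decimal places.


Newton's method: x_(n+1) = x_n - f(x_n)/f'(x_n)
f(x) = x^2 - 4x - 8
f'(x) = 2x - 4

Iteration 1:
  f(0.000000) = -8.000000
  f'(0.000000) = -4.000000
  x_1 = 0.000000 - (-8.000000)/(-4.000000) = -2.000000

x_1 = -2.000000


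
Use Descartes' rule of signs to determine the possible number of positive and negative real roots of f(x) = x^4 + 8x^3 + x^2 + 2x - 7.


Descartes' rule of signs:

For positive roots, count sign changes in f(x) = x^4 + 8x^3 + x^2 + 2x - 7:
Signs of coefficients: +, +, +, +, -
Number of sign changes: 1
Possible positive real roots: 1

For negative roots, examine f(-x) = x^4 - 8x^3 + x^2 - 2x - 7:
Signs of coefficients: +, -, +, -, -
Number of sign changes: 3
Possible negative real roots: 3, 1

Positive roots: 1; Negative roots: 3 or 1


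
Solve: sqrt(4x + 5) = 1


Square both sides: 4x + 5 = 1^2 = 1
4x = 1 - 5 = -4
x = -1
Check: sqrt(4*(-1) + 5) = sqrt(1) = 1 ✓

x = -1


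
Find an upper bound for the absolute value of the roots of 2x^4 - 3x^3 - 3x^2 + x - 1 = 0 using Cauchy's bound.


Cauchy's bound: all roots r satisfy |r| <= 1 + max(|a_i/a_n|) for i = 0,...,n-1
where a_n is the leading coefficient.

Coefficients: [2, -3, -3, 1, -1]
Leading coefficient a_n = 2
Ratios |a_i/a_n|: 3/2, 3/2, 1/2, 1/2
Maximum ratio: 3/2
Cauchy's bound: |r| <= 1 + 3/2 = 5/2

Upper bound = 5/2


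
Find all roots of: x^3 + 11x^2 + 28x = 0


The constant term is 0, so x = 0 is a root. Factor out x:
  x^2 + 11x + 28 = 0
Solve the quadratic x^2 + 11x + 28 = 0: discriminant = 11^2 - 4(1)(28) = 121 - 112 = 9.
sqrt(9) = 3, so x = (-11 ± 3)/2: x = -4 or x = -7.
Collecting all roots found:

x = -7, x = -4, x = 0


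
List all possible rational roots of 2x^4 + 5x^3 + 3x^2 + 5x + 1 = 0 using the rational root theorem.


Rational root theorem: possible roots are ±p/q where:
  p divides the constant term (1): p ∈ {1}
  q divides the leading coefficient (2): q ∈ {1, 2}

All possible rational roots: -1, -1/2, 1/2, 1

-1, -1/2, 1/2, 1


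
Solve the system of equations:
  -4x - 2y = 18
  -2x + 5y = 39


Using Cramer's rule:
Determinant D = (-4)(5) - (-2)(-2) = -20 - 4 = -24
Dx = (18)(5) - (39)(-2) = 90 + 78 = 168
Dy = (-4)(39) - (-2)(18) = -156 + 36 = -120
x = Dx/D = 168/-24 = -7
y = Dy/D = -120/-24 = 5

x = -7, y = 5


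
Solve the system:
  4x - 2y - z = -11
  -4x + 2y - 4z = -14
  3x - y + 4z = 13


Using Cramer's rule. Expand each determinant along the first row.
D  = 4*[2*4 - (-4)*(-1)] - (-2)*[(-4)*4 - (-4)*3] + (-1)*[(-4)*(-1) - 2*3]
  = 4*(4) - (-2)*(-4) + (-1)*(-2) = 10
Dx = (-11)*[2*4 - (-4)*(-1)] - (-2)*[(-14)*4 - (-4)*13] + (-1)*[(-14)*(-1) - 2*13]
  = (-11)*(4) - (-2)*(-4) + (-1)*(-12) = -40
Dy = 4*[(-14)*4 - (-4)*13] - (-11)*[(-4)*4 - (-4)*3] + (-1)*[(-4)*13 - (-14)*3]
  = 4*(-4) - (-11)*(-4) + (-1)*(-10) = -50
Dz = 4*[2*13 - (-14)*(-1)] - (-2)*[(-4)*13 - (-14)*3] + (-11)*[(-4)*(-1) - 2*3]
  = 4*(12) - (-2)*(-10) + (-11)*(-2) = 50
x = Dx/D = -40/10 = -4, y = Dy/D = -50/10 = -5, z = Dz/D = 50/10 = 5
Check eq1: (4)(-4) + (-2)(-5) + (-1)(5) = -11 = -11 ✓
Check eq2: (-4)(-4) + (2)(-5) + (-4)(5) = -14 = -14 ✓
Check eq3: (3)(-4) + (-1)(-5) + (4)(5) = 13 = 13 ✓

x = -4, y = -5, z = 5


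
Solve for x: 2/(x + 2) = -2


Multiply both sides by (x + 2): 2 = -2(x + 2)
Distribute: 2 = -2x - 4
-2x = 2 + 4 = 6
x = -3

x = -3


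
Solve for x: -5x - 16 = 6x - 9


Starting with: -5x - 16 = 6x - 9
Move all x terms to left: (-5 - 6)x = -9 + 16
Simplify: -11x = 7
Divide both sides by -11: x = -7/11

x = -7/11


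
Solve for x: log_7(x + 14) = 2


Convert to exponential form: x + 14 = 7^2 = 49
x = 49 - 14 = 35
Check: log_7(35 + 14) = log_7(49) = log_7(49) = 2 ✓

x = 35


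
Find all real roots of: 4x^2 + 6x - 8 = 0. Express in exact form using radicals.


Using the quadratic formula: x = (-b ± sqrt(b^2 - 4ac)) / (2a)
Here a = 4, b = 6, c = -8
Discriminant = b^2 - 4ac = 6^2 - 4(4)(-8) = 36 + 128 = 164
Since discriminant = 164 > 0, there are two real roots.
x = (-6 ± 2*sqrt(41)) / 8
Simplifying: x = (-3 ± sqrt(41)) / 4
Numerically: x ≈ 0.8508 or x ≈ -2.3508

x = (-3 + sqrt(41)) / 4 or x = (-3 - sqrt(41)) / 4


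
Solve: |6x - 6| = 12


An absolute value equation |expr| = 12 gives two cases:
Case 1: 6x - 6 = 12
  6x = 18, so x = 3
Case 2: 6x - 6 = -12
  6x = -6, so x = -1

x = -1, x = 3


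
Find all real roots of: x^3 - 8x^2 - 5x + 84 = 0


Let p(x) = x^3 - 8x^2 - 5x + 84. By the rational root theorem (leading coefficient 1), any rational root is an integer divisor of 84: try ±1, ±2, ... in turn.
Test x = 1: value = 72 ≠ 0.
Test x = -1: value = 80 ≠ 0.
Test x = 2: value = 50 ≠ 0.
Test x = -2: value = 54 ≠ 0.
Test x = 3: value = 24 ≠ 0.
Test x = -3: value = 0 ✓, so (x + 3) is a factor.
Synthetic division by (x + 3): bring down 1; 1(-3) - 8 = -11; (-11)(-3) - 5 = 28; 28(-3) + 84 = 0 → quotient x^2 - 11x + 28, remainder 0.
Solve the quadratic x^2 - 11x + 28 = 0: discriminant = (-11)^2 - 4(1)(28) = 121 - 112 = 9.
sqrt(9) = 3, so x = (11 ± 3)/2: x = 7 or x = 4.

x = -3, x = 4, x = 7


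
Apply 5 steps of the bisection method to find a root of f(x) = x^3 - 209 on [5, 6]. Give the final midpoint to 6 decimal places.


f(x) = x^3 - 209
f(5) = -84 < 0
f(6) = 7 > 0

Step 1: midpoint = (5.000000 + 6.000000)/2 = 5.500000
  f(5.500000) = -42.625000
  f(mid) < 0, so root is in [5.500000, 6.000000]

Step 2: midpoint = (5.500000 + 6.000000)/2 = 5.750000
  f(5.750000) = -18.890625
  f(mid) < 0, so root is in [5.750000, 6.000000]

Step 3: midpoint = (5.750000 + 6.000000)/2 = 5.875000
  f(5.875000) = -6.220703
  f(mid) < 0, so root is in [5.875000, 6.000000]

Step 4: midpoint = (5.875000 + 6.000000)/2 = 5.937500
  f(5.937500) = 0.320068
  f(mid) > 0, so root is in [5.875000, 5.937500]

Step 5: midpoint = (5.875000 + 5.937500)/2 = 5.906250
  f(5.906250) = -2.967621
  f(mid) < 0, so root is in [5.906250, 5.937500]

midpoint = 5.906250


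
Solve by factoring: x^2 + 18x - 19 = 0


We need two numbers that multiply to -19 and add to 18.
Those numbers are 19 and -1 (since 19 * (-1) = -19 and 19 + (-1) = 18).
So x^2 + 18x - 19 = (x + 19)(x - 1) = 0
Setting each factor to zero: x = -19 or x = 1

x = -19, x = 1


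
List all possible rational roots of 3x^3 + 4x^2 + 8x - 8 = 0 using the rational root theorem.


Rational root theorem: possible roots are ±p/q where:
  p divides the constant term (-8): p ∈ {1, 2, 4, 8}
  q divides the leading coefficient (3): q ∈ {1, 3}

All possible rational roots: -8, -4, -8/3, -2, -4/3, -1, -2/3, -1/3, 1/3, 2/3, 1, 4/3, 2, 8/3, 4, 8

-8, -4, -8/3, -2, -4/3, -1, -2/3, -1/3, 1/3, 2/3, 1, 4/3, 2, 8/3, 4, 8


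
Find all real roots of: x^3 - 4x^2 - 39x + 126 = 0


Let p(x) = x^3 - 4x^2 - 39x + 126. By the rational root theorem (leading coefficient 1), any rational root is an integer divisor of 126: try ±1, ±2, ... in turn.
Test x = 1: value = 84 ≠ 0.
Test x = -1: value = 160 ≠ 0.
Test x = 2: value = 40 ≠ 0.
Test x = -2: value = 180 ≠ 0.
Test x = 3: value = 0 ✓, so (x - 3) is a factor.
Synthetic division by (x - 3): bring down 1; 1(3) - 4 = -1; (-1)(3) - 39 = -42; (-42)(3) + 126 = 0 → quotient x^2 - x - 42, remainder 0.
Solve the quadratic x^2 - x - 42 = 0: discriminant = (-1)^2 - 4(1)(-42) = 1 + 168 = 169.
sqrt(169) = 13, so x = (1 ± 13)/2: x = 7 or x = -6.

x = -6, x = 3, x = 7


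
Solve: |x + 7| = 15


An absolute value equation |expr| = 15 gives two cases:
Case 1: x + 7 = 15
  x = 8, so x = 8
Case 2: x + 7 = -15
  x = -22, so x = -22

x = -22, x = 8


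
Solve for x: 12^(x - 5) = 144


Express both sides with the same base.
144 = 12^2
Since the bases match, equate exponents: x - 5 = 2
So x = 2 - (-5) = 7

x = 7


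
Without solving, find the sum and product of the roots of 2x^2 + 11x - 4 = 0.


By Vieta's formulas for ax^2 + bx + c = 0:
  Sum of roots = -b/a
  Product of roots = c/a

Here a = 2, b = 11, c = -4
Sum = -(11)/2 = -11/2
Product = -4/2 = -2

Sum = -11/2, Product = -2


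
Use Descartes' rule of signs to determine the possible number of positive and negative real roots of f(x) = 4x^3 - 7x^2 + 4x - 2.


Descartes' rule of signs:

For positive roots, count sign changes in f(x) = 4x^3 - 7x^2 + 4x - 2:
Signs of coefficients: +, -, +, -
Number of sign changes: 3
Possible positive real roots: 3, 1

For negative roots, examine f(-x) = -4x^3 - 7x^2 - 4x - 2:
Signs of coefficients: -, -, -, -
Number of sign changes: 0
Possible negative real roots: 0

Positive roots: 3 or 1; Negative roots: 0


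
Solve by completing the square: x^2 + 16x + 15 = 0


Start: x^2 + 16x + 15 = 0
Move constant: x^2 + 16x = -15
Half of 16 is 8, squared is 64
Add 64 to both sides: x^2 + 16x + 64 = 49
(x + 8)^2 = 49
x + 8 = ±7
x = -8 + 7 = -1 or x = -8 - 7 = -15

x = -15, x = -1


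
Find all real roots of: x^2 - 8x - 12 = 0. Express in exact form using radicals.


Using the quadratic formula: x = (-b ± sqrt(b^2 - 4ac)) / (2a)
Here a = 1, b = -8, c = -12
Discriminant = b^2 - 4ac = (-8)^2 - 4(1)(-12) = 64 + 48 = 112
Since discriminant = 112 > 0, there are two real roots.
x = (8 ± 4*sqrt(7)) / 2
Simplifying: x = 4 ± 2*sqrt(7)
Numerically: x ≈ 9.2915 or x ≈ -1.2915

x = 4 + 2*sqrt(7) or x = 4 - 2*sqrt(7)


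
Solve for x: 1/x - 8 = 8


Subtract -8 from both sides: 1/x = 16
Multiply both sides by x: 1 = 16 * x
Divide by 16: x = 1/16

x = 1/16


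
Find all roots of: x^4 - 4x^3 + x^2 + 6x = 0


The constant term is 0, so x = 0 is a root. Factor out x:
  x^3 - 4x^2 + x + 6 = 0
Let p(x) = x^3 - 4x^2 + x + 6. By the rational root theorem (leading coefficient 1), any rational root is an integer divisor of 6: try ±1, ±2, ... in turn.
Test x = 1: value = 4 ≠ 0.
Test x = -1: value = 0 ✓, so (x + 1) is a factor.
Synthetic division by (x + 1): bring down 1; 1(-1) - 4 = -5; (-5)(-1) + 1 = 6; 6(-1) + 6 = 0 → quotient x^2 - 5x + 6, remainder 0.
Solve the quadratic x^2 - 5x + 6 = 0: discriminant = (-5)^2 - 4(1)(6) = 25 - 24 = 1.
sqrt(1) = 1, so x = (5 ± 1)/2: x = 3 or x = 2.
Collecting all roots found:

x = -1, x = 0, x = 2, x = 3


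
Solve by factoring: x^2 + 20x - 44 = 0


We need two numbers that multiply to -44 and add to 20.
Those numbers are -2 and 22 (since (-2) * 22 = -44 and (-2) + 22 = 20).
So x^2 + 20x - 44 = (x - 2)(x + 22) = 0
Setting each factor to zero: x = 2 or x = -22

x = -22, x = 2


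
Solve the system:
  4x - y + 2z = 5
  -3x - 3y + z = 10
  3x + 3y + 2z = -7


Using Cramer's rule. Expand each determinant along the first row.
D  = 4*[(-3)*2 - 1*3] - (-1)*[(-3)*2 - 1*3] + 2*[(-3)*3 - (-3)*3]
  = 4*(-9) - (-1)*(-9) + 2*(0) = -45
Dx = 5*[(-3)*2 - 1*3] - (-1)*[10*2 - 1*(-7)] + 2*[10*3 - (-3)*(-7)]
  = 5*(-9) - (-1)*(27) + 2*(9) = 0
Dy = 4*[10*2 - 1*(-7)] - 5*[(-3)*2 - 1*3] + 2*[(-3)*(-7) - 10*3]
  = 4*(27) - 5*(-9) + 2*(-9) = 135
Dz = 4*[(-3)*(-7) - 10*3] - (-1)*[(-3)*(-7) - 10*3] + 5*[(-3)*3 - (-3)*3]
  = 4*(-9) - (-1)*(-9) + 5*(0) = -45
x = Dx/D = 0/-45 = 0, y = Dy/D = 135/-45 = -3, z = Dz/D = -45/-45 = 1
Check eq1: (4)(0) + (-1)(-3) + (2)(1) = 5 = 5 ✓
Check eq2: (-3)(0) + (-3)(-3) + (1)(1) = 10 = 10 ✓
Check eq3: (3)(0) + (3)(-3) + (2)(1) = -7 = -7 ✓

x = 0, y = -3, z = 1
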